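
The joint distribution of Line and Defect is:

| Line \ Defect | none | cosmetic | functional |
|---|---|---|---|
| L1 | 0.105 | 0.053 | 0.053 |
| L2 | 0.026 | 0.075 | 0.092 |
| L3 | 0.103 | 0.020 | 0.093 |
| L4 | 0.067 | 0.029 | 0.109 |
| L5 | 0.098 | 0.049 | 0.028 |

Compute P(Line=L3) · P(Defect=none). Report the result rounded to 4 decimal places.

0.0862

P(Line=L3) = 0.103 + 0.020 + 0.093 = 0.216.
P(Defect=none) = 0.105 + 0.026 + 0.103 + 0.067 + 0.098 = 0.399.
Product: 0.216 × 0.399 = 0.0862.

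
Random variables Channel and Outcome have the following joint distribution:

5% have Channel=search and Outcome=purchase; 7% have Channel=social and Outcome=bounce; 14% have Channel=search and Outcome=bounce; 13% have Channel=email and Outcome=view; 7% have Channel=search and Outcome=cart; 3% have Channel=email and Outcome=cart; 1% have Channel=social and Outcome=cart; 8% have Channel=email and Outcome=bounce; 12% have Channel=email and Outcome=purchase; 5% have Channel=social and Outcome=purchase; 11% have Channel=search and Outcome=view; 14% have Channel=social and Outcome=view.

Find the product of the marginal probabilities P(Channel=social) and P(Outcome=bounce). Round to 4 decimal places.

P(Channel=social) = 0.07 + 0.14 + 0.01 + 0.05 = 0.27.
P(Outcome=bounce) = 0.08 + 0.14 + 0.07 = 0.29.
Product: 0.27 × 0.29 = 0.0783.

0.0783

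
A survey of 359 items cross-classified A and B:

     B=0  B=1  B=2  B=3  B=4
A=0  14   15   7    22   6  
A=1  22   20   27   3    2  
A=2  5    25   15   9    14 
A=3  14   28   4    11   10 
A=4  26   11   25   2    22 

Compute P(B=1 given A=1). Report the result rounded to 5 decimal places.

Total with A=1: 22 + 20 + 27 + 3 + 2 = 74.
P(B=1 | A=1) = 20/74 = 0.27027.

0.27027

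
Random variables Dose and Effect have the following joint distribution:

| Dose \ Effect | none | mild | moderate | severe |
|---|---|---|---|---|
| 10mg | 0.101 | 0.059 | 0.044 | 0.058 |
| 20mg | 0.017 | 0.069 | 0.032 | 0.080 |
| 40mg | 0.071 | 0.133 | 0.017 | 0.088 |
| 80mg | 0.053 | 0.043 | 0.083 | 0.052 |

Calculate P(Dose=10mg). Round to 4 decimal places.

P(Dose=10mg) = 0.101 + 0.059 + 0.044 + 0.058 = 0.262.

0.2620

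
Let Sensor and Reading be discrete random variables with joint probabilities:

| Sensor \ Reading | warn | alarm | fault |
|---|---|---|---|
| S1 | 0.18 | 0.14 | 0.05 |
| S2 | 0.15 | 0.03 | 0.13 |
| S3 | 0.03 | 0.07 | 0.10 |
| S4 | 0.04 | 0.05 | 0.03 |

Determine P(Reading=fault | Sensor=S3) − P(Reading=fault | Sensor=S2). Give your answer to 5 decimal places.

P(Sensor=S3) = 0.03 + 0.07 + 0.10 = 0.20; P(Reading=fault | Sensor=S3) = 0.10/0.20 = 0.500000.
P(Sensor=S2) = 0.15 + 0.03 + 0.13 = 0.31; P(Reading=fault | Sensor=S2) = 0.13/0.31 = 0.419355.
Difference = 0.08065.

0.08065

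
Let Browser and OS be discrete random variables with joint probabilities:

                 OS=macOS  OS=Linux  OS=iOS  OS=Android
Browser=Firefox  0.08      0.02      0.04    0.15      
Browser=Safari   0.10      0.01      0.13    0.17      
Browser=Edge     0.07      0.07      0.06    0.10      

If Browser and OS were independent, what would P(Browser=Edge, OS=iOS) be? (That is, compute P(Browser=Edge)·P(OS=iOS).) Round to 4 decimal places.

0.0690

P(Browser=Edge) = 0.07 + 0.07 + 0.06 + 0.10 = 0.30.
P(OS=iOS) = 0.04 + 0.13 + 0.06 = 0.23.
Product: 0.30 × 0.23 = 0.0690.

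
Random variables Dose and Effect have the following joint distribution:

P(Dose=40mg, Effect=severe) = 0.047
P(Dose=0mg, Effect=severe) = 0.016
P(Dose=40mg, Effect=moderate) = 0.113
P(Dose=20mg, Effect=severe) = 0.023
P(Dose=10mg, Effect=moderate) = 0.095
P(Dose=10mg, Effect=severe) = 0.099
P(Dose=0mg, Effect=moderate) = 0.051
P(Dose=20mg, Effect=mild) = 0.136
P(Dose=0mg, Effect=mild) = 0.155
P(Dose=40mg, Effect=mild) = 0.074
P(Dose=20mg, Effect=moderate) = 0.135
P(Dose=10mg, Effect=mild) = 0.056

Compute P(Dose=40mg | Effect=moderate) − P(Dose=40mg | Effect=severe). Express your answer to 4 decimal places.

P(Effect=moderate) = 0.051 + 0.095 + 0.135 + 0.113 = 0.394; P(Dose=40mg | Effect=moderate) = 0.113/0.394 = 0.28680.
P(Effect=severe) = 0.016 + 0.099 + 0.023 + 0.047 = 0.185; P(Dose=40mg | Effect=severe) = 0.047/0.185 = 0.25405.
Difference = 0.0327.

0.0327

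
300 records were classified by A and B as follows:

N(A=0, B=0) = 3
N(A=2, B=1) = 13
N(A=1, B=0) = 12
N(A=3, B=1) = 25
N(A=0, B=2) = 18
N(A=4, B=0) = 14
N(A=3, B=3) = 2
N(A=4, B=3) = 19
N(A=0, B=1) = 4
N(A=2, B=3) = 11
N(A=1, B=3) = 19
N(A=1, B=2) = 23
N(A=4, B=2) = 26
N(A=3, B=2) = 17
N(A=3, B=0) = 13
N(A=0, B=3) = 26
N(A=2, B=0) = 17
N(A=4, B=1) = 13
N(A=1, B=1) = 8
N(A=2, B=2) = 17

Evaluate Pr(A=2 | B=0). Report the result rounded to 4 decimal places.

Total with B=0: 3 + 12 + 17 + 13 + 14 = 59.
P(A=2 | B=0) = 17/59 = 0.2881.

0.2881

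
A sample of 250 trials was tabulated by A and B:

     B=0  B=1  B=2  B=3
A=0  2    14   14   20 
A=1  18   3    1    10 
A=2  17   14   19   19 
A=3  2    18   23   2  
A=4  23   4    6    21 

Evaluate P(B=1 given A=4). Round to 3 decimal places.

Total with A=4: 23 + 4 + 6 + 21 = 54.
P(B=1 | A=4) = 4/54 = 0.074.

0.074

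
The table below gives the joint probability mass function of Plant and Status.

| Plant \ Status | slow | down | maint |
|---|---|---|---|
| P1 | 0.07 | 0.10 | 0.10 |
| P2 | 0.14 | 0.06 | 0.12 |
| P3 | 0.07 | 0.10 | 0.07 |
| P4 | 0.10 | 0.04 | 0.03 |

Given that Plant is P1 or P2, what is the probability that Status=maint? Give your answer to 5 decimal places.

0.37288

P(Plant=P1) = 0.07 + 0.10 + 0.10 = 0.27.
P(Plant=P2) = 0.14 + 0.06 + 0.12 = 0.32.
P(Plant ∈ {P1, P2}) = 0.27 + 0.32 = 0.59; P(Status=maint, Plant ∈ {P1, P2}) = 0.10 + 0.12 = 0.22.
P(Status=maint | Plant ∈ {P1, P2}) = 0.22/0.59 = 0.37288.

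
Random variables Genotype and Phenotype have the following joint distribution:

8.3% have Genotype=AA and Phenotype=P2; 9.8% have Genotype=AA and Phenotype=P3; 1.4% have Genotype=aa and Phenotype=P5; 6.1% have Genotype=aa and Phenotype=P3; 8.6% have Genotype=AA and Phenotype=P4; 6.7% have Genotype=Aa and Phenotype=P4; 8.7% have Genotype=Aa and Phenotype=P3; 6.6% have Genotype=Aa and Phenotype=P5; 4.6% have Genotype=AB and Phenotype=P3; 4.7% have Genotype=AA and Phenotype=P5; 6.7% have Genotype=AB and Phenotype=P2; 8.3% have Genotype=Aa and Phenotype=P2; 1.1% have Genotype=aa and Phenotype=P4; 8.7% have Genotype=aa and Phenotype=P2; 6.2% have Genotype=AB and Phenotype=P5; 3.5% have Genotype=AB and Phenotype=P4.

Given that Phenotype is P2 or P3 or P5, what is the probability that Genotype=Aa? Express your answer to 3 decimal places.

0.295

P(Phenotype=P2) = 0.083 + 0.083 + 0.087 + 0.067 = 0.320.
P(Phenotype=P3) = 0.098 + 0.087 + 0.061 + 0.046 = 0.292.
P(Phenotype=P5) = 0.047 + 0.066 + 0.014 + 0.062 = 0.189.
P(Phenotype ∈ {P2, P3, P5}) = 0.320 + 0.292 + 0.189 = 0.801; P(Genotype=Aa, Phenotype ∈ {P2, P3, P5}) = 0.083 + 0.087 + 0.066 = 0.236.
P(Genotype=Aa | Phenotype ∈ {P2, P3, P5}) = 0.236/0.801 = 0.295.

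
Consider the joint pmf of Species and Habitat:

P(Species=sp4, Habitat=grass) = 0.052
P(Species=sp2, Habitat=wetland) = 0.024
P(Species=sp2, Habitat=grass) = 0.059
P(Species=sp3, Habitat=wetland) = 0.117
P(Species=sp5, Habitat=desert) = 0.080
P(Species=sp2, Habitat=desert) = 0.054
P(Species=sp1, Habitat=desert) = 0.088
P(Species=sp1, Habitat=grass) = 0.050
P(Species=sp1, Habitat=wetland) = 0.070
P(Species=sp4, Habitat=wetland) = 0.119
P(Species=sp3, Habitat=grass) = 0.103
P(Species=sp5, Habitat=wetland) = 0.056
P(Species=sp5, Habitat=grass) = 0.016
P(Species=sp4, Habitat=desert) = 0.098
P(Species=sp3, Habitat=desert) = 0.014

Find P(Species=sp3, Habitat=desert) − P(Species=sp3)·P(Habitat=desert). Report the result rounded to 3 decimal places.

P(Species=sp3) = 0.103 + 0.117 + 0.014 = 0.234.
P(Habitat=desert) = 0.088 + 0.054 + 0.014 + 0.098 + 0.080 = 0.334.
P(Species=sp3, Habitat=desert) − P(Species=sp3)P(Habitat=desert) = 0.014 − 0.234×0.334 = -0.064.

-0.064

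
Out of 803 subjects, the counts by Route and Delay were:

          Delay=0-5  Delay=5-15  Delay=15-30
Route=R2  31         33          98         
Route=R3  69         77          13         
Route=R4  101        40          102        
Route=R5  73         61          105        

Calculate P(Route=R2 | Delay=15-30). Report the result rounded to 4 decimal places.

Total with Delay=15-30: 98 + 13 + 102 + 105 = 318.
P(Route=R2 | Delay=15-30) = 98/318 = 0.3082.

0.3082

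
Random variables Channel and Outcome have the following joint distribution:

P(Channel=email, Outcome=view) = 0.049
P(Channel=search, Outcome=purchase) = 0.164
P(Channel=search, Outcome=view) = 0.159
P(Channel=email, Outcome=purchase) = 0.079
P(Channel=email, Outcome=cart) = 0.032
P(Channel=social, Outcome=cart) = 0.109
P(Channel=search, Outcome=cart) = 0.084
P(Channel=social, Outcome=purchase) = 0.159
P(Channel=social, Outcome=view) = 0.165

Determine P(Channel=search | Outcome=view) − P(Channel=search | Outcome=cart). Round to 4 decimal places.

P(Outcome=view) = 0.049 + 0.159 + 0.165 = 0.373; P(Channel=search | Outcome=view) = 0.159/0.373 = 0.42627.
P(Outcome=cart) = 0.032 + 0.084 + 0.109 = 0.225; P(Channel=search | Outcome=cart) = 0.084/0.225 = 0.37333.
Difference = 0.0529.

0.0529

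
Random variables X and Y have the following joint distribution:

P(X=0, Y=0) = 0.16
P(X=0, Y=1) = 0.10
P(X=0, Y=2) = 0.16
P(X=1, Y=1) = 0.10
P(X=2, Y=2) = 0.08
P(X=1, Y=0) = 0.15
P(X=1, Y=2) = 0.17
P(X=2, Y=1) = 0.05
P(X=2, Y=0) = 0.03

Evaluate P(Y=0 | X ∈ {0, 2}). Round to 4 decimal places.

0.3276

P(X=0) = 0.16 + 0.10 + 0.16 = 0.42.
P(X=2) = 0.03 + 0.05 + 0.08 = 0.16.
P(X ∈ {0, 2}) = 0.42 + 0.16 = 0.58; P(Y=0, X ∈ {0, 2}) = 0.16 + 0.03 = 0.19.
P(Y=0 | X ∈ {0, 2}) = 0.19/0.58 = 0.3276.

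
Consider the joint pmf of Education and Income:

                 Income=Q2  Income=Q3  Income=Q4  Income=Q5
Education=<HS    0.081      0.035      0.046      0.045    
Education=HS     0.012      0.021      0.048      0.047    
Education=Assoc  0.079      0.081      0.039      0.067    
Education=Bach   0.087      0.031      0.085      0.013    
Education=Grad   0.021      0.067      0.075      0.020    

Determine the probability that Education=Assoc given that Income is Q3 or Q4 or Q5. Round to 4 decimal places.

0.2597

P(Income=Q3) = 0.035 + 0.021 + 0.081 + 0.031 + 0.067 = 0.235.
P(Income=Q4) = 0.046 + 0.048 + 0.039 + 0.085 + 0.075 = 0.293.
P(Income=Q5) = 0.045 + 0.047 + 0.067 + 0.013 + 0.020 = 0.192.
P(Income ∈ {Q3, Q4, Q5}) = 0.235 + 0.293 + 0.192 = 0.720; P(Education=Assoc, Income ∈ {Q3, Q4, Q5}) = 0.081 + 0.039 + 0.067 = 0.187.
P(Education=Assoc | Income ∈ {Q3, Q4, Q5}) = 0.187/0.720 = 0.2597.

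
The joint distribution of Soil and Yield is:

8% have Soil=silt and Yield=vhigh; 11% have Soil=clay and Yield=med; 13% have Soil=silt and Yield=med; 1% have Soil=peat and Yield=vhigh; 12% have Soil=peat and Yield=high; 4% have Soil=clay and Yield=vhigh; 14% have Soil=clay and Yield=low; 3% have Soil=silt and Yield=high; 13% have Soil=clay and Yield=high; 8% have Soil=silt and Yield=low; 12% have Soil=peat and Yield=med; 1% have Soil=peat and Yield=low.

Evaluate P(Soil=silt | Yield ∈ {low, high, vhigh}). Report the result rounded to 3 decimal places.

0.297

P(Yield=low) = 0.14 + 0.08 + 0.01 = 0.23.
P(Yield=high) = 0.13 + 0.03 + 0.12 = 0.28.
P(Yield=vhigh) = 0.04 + 0.08 + 0.01 = 0.13.
P(Yield ∈ {low, high, vhigh}) = 0.23 + 0.28 + 0.13 = 0.64; P(Soil=silt, Yield ∈ {low, high, vhigh}) = 0.08 + 0.03 + 0.08 = 0.19.
P(Soil=silt | Yield ∈ {low, high, vhigh}) = 0.19/0.64 = 0.297.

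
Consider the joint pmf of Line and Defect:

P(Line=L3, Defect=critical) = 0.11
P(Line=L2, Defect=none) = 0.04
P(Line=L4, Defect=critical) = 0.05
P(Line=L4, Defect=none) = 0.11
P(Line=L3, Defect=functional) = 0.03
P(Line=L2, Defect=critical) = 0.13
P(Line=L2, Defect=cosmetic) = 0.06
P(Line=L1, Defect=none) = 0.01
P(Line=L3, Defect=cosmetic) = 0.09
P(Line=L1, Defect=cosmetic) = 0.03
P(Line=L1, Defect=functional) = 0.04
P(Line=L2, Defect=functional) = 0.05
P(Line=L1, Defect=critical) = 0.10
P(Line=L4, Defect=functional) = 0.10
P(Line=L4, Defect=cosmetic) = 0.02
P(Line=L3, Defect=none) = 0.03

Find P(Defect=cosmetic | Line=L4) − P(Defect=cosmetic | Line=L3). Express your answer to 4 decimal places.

P(Line=L4) = 0.11 + 0.02 + 0.10 + 0.05 = 0.28; P(Defect=cosmetic | Line=L4) = 0.02/0.28 = 0.07143.
P(Line=L3) = 0.03 + 0.09 + 0.03 + 0.11 = 0.26; P(Defect=cosmetic | Line=L3) = 0.09/0.26 = 0.34615.
Difference = -0.2747.

-0.2747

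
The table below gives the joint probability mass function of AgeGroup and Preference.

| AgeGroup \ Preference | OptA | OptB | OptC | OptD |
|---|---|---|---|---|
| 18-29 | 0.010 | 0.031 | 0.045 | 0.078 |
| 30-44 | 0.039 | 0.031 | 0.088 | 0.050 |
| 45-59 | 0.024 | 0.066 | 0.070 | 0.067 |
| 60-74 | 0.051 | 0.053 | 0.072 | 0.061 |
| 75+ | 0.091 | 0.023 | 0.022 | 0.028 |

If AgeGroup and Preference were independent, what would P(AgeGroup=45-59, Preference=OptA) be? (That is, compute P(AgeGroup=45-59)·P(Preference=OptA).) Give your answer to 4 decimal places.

0.0488

P(AgeGroup=45-59) = 0.024 + 0.066 + 0.070 + 0.067 = 0.227.
P(Preference=OptA) = 0.010 + 0.039 + 0.024 + 0.051 + 0.091 = 0.215.
Product: 0.227 × 0.215 = 0.0488.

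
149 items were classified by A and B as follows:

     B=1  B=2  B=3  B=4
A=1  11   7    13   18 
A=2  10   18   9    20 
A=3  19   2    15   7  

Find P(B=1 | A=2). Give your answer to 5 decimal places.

Total with A=2: 10 + 18 + 9 + 20 = 57.
P(B=1 | A=2) = 10/57 = 0.17544.

0.17544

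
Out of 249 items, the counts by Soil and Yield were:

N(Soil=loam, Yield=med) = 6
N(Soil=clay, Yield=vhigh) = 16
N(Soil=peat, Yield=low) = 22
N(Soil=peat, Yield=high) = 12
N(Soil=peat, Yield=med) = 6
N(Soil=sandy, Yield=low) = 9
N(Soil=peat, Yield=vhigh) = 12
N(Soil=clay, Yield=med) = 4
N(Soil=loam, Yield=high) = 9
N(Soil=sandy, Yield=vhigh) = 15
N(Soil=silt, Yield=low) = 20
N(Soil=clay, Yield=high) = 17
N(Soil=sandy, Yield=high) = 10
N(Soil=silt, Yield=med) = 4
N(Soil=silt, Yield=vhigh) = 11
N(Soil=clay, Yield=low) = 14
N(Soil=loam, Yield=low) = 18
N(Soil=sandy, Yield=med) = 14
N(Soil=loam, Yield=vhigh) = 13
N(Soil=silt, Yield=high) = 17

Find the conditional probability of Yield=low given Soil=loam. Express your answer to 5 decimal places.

0.39130

Total with Soil=loam: 18 + 6 + 9 + 13 = 46.
P(Yield=low | Soil=loam) = 18/46 = 0.39130.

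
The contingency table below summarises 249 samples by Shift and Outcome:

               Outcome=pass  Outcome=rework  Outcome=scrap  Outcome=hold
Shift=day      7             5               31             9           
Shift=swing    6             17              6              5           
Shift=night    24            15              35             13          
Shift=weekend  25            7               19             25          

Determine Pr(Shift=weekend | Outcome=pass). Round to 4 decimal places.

0.4032

Total with Outcome=pass: 7 + 6 + 24 + 25 = 62.
P(Shift=weekend | Outcome=pass) = 25/62 = 0.4032.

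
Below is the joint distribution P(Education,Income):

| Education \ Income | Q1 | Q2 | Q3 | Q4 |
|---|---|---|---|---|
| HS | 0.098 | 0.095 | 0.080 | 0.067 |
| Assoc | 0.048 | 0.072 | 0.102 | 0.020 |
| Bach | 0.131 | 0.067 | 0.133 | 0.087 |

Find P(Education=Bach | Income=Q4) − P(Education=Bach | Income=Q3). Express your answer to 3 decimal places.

P(Income=Q4) = 0.067 + 0.020 + 0.087 = 0.174; P(Education=Bach | Income=Q4) = 0.087/0.174 = 0.5000.
P(Income=Q3) = 0.080 + 0.102 + 0.133 = 0.315; P(Education=Bach | Income=Q3) = 0.133/0.315 = 0.4222.
Difference = 0.078.

0.078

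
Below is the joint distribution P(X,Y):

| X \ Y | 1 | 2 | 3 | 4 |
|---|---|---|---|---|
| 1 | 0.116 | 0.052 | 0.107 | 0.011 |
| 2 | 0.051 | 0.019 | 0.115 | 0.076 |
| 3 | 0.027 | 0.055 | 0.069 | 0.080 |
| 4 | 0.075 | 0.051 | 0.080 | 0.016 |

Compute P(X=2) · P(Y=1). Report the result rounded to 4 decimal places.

0.0702

P(X=2) = 0.051 + 0.019 + 0.115 + 0.076 = 0.261.
P(Y=1) = 0.116 + 0.051 + 0.027 + 0.075 = 0.269.
Product: 0.261 × 0.269 = 0.0702.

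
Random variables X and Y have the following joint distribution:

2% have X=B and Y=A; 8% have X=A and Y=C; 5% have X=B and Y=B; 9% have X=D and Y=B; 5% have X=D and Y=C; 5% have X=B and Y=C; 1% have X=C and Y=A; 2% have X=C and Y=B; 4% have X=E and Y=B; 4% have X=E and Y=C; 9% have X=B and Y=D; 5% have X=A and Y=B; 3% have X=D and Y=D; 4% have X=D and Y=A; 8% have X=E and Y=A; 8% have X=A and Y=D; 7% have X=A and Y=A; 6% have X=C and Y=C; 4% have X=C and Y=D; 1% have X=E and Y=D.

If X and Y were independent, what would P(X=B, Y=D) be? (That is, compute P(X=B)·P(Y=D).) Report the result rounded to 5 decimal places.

P(X=B) = 0.02 + 0.05 + 0.05 + 0.09 = 0.21.
P(Y=D) = 0.08 + 0.09 + 0.04 + 0.03 + 0.01 = 0.25.
Product: 0.21 × 0.25 = 0.05250.

0.05250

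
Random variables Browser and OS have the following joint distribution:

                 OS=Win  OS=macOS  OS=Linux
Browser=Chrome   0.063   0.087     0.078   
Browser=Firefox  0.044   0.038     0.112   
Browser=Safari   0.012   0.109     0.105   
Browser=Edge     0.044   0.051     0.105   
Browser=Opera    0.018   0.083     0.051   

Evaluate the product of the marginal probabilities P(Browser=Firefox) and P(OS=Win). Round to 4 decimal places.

0.0351

P(Browser=Firefox) = 0.044 + 0.038 + 0.112 = 0.194.
P(OS=Win) = 0.063 + 0.044 + 0.012 + 0.044 + 0.018 = 0.181.
Product: 0.194 × 0.181 = 0.0351.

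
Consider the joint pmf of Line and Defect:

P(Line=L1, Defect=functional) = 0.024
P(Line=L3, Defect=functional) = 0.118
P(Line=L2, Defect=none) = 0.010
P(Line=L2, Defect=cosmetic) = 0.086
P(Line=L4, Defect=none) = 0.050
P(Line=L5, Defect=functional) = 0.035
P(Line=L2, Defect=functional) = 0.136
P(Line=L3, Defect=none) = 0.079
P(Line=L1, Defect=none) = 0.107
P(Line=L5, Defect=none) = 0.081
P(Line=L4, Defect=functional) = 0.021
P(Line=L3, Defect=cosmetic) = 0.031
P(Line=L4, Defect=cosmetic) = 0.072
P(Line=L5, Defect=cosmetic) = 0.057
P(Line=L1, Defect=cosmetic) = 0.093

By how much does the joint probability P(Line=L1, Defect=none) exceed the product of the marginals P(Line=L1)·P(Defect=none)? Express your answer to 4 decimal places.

0.0338

P(Line=L1) = 0.107 + 0.093 + 0.024 = 0.224.
P(Defect=none) = 0.107 + 0.010 + 0.079 + 0.050 + 0.081 = 0.327.
P(Line=L1, Defect=none) − P(Line=L1)P(Defect=none) = 0.107 − 0.224×0.327 = 0.0338.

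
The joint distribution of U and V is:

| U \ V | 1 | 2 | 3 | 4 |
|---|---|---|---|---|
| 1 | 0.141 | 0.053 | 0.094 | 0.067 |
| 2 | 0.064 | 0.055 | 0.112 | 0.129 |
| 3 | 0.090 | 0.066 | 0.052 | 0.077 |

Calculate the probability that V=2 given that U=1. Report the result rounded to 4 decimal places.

0.1493

P(U=1) = 0.141 + 0.053 + 0.094 + 0.067 = 0.355.
P(V=2 | U=1) = 0.053/0.355 = 0.1493.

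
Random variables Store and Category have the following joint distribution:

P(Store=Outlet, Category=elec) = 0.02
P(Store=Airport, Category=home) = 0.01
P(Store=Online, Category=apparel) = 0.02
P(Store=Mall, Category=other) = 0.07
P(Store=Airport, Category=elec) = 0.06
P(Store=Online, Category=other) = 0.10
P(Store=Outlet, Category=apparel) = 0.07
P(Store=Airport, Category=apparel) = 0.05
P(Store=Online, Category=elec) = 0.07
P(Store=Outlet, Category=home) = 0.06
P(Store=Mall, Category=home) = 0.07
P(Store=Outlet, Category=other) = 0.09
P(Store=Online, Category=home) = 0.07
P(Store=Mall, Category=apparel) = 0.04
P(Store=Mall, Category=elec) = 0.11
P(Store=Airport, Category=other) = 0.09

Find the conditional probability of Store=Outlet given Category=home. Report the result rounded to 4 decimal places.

P(Category=home) = 0.07 + 0.01 + 0.06 + 0.07 = 0.21.
P(Store=Outlet | Category=home) = 0.06/0.21 = 0.2857.

0.2857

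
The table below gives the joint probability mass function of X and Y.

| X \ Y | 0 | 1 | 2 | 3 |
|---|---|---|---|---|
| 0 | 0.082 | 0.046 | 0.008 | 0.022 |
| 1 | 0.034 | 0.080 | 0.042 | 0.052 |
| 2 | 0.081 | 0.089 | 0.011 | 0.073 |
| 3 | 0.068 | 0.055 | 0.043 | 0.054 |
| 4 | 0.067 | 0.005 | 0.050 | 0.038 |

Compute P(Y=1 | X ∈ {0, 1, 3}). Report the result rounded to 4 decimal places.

P(X=0) = 0.082 + 0.046 + 0.008 + 0.022 = 0.158.
P(X=1) = 0.034 + 0.080 + 0.042 + 0.052 = 0.208.
P(X=3) = 0.068 + 0.055 + 0.043 + 0.054 = 0.220.
P(X ∈ {0, 1, 3}) = 0.158 + 0.208 + 0.220 = 0.586; P(Y=1, X ∈ {0, 1, 3}) = 0.046 + 0.080 + 0.055 = 0.181.
P(Y=1 | X ∈ {0, 1, 3}) = 0.181/0.586 = 0.3089.

0.3089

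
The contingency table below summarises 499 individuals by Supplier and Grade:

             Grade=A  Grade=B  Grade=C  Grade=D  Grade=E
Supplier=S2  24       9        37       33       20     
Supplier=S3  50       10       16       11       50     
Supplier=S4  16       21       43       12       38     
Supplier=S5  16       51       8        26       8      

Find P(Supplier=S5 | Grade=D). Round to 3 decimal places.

Total with Grade=D: 33 + 11 + 12 + 26 = 82.
P(Supplier=S5 | Grade=D) = 26/82 = 0.317.

0.317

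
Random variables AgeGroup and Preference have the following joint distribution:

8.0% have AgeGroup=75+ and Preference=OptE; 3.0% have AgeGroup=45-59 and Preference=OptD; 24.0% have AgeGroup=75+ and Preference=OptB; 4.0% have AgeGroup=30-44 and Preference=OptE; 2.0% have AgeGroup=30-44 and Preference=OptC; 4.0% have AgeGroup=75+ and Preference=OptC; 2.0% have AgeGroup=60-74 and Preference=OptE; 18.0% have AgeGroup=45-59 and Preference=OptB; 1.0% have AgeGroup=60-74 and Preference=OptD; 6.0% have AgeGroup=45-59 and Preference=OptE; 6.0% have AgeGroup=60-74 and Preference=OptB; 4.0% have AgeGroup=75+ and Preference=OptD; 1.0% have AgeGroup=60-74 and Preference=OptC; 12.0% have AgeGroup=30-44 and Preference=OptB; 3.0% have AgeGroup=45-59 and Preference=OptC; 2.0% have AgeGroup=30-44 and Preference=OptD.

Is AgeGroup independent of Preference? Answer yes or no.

yes

Every cell satisfies P(AgeGroup,Preference) = P(AgeGroup)·P(Preference). For instance P(AgeGroup=30-44) = 0.200, P(Preference=OptD) = 0.100, and 0.200×0.100 = 0.020 matches the joint entry. So AgeGroup and Preference are independent.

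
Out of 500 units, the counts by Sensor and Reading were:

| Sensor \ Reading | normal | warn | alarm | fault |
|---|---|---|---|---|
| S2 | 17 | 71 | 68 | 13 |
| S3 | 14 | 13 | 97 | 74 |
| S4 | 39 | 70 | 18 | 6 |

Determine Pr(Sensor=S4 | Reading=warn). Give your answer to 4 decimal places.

Total with Reading=warn: 71 + 13 + 70 = 154.
P(Sensor=S4 | Reading=warn) = 70/154 = 0.4545.

0.4545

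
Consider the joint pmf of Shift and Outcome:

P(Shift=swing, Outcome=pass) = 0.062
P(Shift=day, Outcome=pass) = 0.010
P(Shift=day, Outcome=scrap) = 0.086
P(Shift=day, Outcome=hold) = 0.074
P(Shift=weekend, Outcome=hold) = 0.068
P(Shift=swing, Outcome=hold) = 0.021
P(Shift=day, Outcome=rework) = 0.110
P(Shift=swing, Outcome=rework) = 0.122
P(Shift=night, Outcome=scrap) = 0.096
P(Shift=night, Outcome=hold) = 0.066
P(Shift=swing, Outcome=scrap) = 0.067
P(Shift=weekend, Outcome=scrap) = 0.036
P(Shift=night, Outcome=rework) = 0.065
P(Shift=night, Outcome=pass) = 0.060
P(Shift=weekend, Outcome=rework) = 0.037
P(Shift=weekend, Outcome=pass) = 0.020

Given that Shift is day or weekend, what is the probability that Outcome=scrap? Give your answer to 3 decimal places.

0.277

P(Shift=day) = 0.010 + 0.110 + 0.086 + 0.074 = 0.280.
P(Shift=weekend) = 0.020 + 0.037 + 0.036 + 0.068 = 0.161.
P(Shift ∈ {day, weekend}) = 0.280 + 0.161 = 0.441; P(Outcome=scrap, Shift ∈ {day, weekend}) = 0.086 + 0.036 = 0.122.
P(Outcome=scrap | Shift ∈ {day, weekend}) = 0.122/0.441 = 0.277.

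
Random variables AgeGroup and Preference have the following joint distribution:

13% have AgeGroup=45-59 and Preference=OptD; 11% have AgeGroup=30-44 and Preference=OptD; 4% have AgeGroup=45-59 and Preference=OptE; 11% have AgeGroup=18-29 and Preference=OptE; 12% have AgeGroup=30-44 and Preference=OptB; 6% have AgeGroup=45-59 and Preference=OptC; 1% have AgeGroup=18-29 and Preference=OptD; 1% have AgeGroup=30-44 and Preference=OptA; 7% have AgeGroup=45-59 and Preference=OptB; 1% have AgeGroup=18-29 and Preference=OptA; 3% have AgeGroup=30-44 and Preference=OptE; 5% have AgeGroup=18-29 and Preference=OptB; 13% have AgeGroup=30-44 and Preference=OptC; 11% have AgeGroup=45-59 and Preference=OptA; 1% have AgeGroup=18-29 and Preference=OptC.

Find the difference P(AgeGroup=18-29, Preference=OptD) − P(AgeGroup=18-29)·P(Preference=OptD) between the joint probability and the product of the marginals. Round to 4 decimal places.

-0.0375

P(AgeGroup=18-29) = 0.01 + 0.05 + 0.01 + 0.01 + 0.11 = 0.19.
P(Preference=OptD) = 0.01 + 0.11 + 0.13 = 0.25.
P(AgeGroup=18-29, Preference=OptD) − P(AgeGroup=18-29)P(Preference=OptD) = 0.01 − 0.19×0.25 = -0.0375.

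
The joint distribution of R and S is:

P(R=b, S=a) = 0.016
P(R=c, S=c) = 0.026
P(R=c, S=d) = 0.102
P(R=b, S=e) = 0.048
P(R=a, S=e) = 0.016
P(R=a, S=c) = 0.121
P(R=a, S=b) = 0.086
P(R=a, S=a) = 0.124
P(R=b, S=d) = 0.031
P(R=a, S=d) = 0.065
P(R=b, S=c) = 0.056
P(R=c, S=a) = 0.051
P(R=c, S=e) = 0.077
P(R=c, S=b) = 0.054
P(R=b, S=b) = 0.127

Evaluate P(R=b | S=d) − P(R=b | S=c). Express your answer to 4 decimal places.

-0.1193

P(S=d) = 0.065 + 0.031 + 0.102 = 0.198; P(R=b | S=d) = 0.031/0.198 = 0.15657.
P(S=c) = 0.121 + 0.056 + 0.026 = 0.203; P(R=b | S=c) = 0.056/0.203 = 0.27586.
Difference = -0.1193.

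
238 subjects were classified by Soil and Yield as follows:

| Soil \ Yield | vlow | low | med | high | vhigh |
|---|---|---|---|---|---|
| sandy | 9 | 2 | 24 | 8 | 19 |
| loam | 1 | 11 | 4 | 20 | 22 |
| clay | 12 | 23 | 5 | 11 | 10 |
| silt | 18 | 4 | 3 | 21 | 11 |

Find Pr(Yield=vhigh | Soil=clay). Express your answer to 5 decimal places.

Total with Soil=clay: 12 + 23 + 5 + 11 + 10 = 61.
P(Yield=vhigh | Soil=clay) = 10/61 = 0.16393.

0.16393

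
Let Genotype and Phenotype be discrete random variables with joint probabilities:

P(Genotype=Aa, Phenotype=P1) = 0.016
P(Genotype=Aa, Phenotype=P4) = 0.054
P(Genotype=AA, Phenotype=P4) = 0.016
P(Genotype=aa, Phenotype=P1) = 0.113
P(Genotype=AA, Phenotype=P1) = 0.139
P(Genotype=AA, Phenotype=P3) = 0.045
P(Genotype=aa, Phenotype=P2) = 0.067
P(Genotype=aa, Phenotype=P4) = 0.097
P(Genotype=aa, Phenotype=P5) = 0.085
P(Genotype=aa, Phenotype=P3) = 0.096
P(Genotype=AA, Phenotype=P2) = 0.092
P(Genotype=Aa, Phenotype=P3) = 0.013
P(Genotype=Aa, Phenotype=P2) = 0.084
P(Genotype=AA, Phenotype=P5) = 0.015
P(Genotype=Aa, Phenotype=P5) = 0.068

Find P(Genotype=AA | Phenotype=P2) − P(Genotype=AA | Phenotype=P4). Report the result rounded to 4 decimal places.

0.2828

P(Phenotype=P2) = 0.092 + 0.084 + 0.067 = 0.243; P(Genotype=AA | Phenotype=P2) = 0.092/0.243 = 0.37860.
P(Phenotype=P4) = 0.016 + 0.054 + 0.097 = 0.167; P(Genotype=AA | Phenotype=P4) = 0.016/0.167 = 0.09581.
Difference = 0.2828.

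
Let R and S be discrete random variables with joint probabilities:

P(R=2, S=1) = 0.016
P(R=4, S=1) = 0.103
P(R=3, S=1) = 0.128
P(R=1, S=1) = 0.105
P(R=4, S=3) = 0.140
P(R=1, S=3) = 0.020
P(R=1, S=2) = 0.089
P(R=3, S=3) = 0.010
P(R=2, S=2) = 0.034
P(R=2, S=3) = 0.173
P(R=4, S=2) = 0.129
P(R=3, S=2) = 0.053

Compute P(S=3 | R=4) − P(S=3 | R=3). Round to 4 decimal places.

0.3240

P(R=4) = 0.103 + 0.129 + 0.140 = 0.372; P(S=3 | R=4) = 0.140/0.372 = 0.37634.
P(R=3) = 0.128 + 0.053 + 0.010 = 0.191; P(S=3 | R=3) = 0.010/0.191 = 0.05236.
Difference = 0.3240.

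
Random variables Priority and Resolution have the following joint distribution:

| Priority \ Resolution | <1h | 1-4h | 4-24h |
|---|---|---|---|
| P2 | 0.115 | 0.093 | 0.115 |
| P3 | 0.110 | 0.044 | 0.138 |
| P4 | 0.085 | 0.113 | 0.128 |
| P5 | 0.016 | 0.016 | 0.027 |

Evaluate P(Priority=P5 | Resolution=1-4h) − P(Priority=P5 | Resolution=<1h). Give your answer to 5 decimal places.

P(Resolution=1-4h) = 0.093 + 0.044 + 0.113 + 0.016 = 0.266; P(Priority=P5 | Resolution=1-4h) = 0.016/0.266 = 0.060150.
P(Resolution=<1h) = 0.115 + 0.110 + 0.085 + 0.016 = 0.326; P(Priority=P5 | Resolution=<1h) = 0.016/0.326 = 0.049080.
Difference = 0.01107.

0.01107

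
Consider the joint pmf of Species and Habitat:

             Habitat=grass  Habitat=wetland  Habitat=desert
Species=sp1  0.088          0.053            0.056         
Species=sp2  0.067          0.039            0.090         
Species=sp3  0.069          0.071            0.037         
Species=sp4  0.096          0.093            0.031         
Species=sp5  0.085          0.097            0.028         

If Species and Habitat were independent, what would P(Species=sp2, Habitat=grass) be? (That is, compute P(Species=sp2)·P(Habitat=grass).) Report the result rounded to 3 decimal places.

0.079

P(Species=sp2) = 0.067 + 0.039 + 0.090 = 0.196.
P(Habitat=grass) = 0.088 + 0.067 + 0.069 + 0.096 + 0.085 = 0.405.
Product: 0.196 × 0.405 = 0.079.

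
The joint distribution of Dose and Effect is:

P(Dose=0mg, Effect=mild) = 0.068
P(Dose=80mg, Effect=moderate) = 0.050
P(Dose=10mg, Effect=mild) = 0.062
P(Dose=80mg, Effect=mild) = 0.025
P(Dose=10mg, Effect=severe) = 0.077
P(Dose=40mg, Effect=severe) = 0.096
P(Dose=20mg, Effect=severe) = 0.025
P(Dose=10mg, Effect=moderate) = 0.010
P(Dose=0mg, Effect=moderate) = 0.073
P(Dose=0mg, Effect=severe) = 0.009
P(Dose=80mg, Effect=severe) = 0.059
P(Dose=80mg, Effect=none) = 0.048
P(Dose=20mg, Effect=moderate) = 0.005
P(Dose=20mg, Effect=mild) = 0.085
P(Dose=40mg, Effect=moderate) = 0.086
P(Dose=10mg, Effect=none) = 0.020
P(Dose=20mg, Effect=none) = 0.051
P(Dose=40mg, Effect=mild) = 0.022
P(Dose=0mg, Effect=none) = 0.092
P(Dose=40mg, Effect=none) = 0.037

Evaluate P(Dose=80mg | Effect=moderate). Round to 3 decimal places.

0.223

P(Effect=moderate) = 0.073 + 0.010 + 0.005 + 0.086 + 0.050 = 0.224.
P(Dose=80mg | Effect=moderate) = 0.050/0.224 = 0.223.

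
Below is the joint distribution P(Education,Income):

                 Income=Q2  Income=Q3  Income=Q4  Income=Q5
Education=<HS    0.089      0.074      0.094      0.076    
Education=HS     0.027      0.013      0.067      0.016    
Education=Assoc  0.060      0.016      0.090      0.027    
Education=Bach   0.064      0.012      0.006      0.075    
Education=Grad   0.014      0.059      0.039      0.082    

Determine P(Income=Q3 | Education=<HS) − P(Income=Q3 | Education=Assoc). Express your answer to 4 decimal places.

P(Education=<HS) = 0.089 + 0.074 + 0.094 + 0.076 = 0.333; P(Income=Q3 | Education=<HS) = 0.074/0.333 = 0.22222.
P(Education=Assoc) = 0.060 + 0.016 + 0.090 + 0.027 = 0.193; P(Income=Q3 | Education=Assoc) = 0.016/0.193 = 0.08290.
Difference = 0.1393.

0.1393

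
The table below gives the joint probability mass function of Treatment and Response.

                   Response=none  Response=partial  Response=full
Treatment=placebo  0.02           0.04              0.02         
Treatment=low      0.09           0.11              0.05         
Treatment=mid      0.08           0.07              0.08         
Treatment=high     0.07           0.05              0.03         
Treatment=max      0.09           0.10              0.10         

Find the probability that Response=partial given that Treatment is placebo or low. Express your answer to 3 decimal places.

P(Treatment=placebo) = 0.02 + 0.04 + 0.02 = 0.08.
P(Treatment=low) = 0.09 + 0.11 + 0.05 = 0.25.
P(Treatment ∈ {placebo, low}) = 0.08 + 0.25 = 0.33; P(Response=partial, Treatment ∈ {placebo, low}) = 0.04 + 0.11 = 0.15.
P(Response=partial | Treatment ∈ {placebo, low}) = 0.15/0.33 = 0.455.

0.455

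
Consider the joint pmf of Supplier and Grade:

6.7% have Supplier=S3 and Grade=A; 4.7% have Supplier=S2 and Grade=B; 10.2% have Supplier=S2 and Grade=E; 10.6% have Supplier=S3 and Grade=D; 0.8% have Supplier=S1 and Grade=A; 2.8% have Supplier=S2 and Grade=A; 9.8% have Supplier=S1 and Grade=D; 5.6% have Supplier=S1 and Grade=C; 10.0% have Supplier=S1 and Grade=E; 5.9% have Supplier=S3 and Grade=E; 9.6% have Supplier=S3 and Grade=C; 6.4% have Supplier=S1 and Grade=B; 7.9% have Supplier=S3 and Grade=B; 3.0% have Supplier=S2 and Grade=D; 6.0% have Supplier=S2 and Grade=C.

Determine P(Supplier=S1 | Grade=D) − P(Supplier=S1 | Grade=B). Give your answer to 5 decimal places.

0.08196

P(Grade=D) = 0.098 + 0.030 + 0.106 = 0.234; P(Supplier=S1 | Grade=D) = 0.098/0.234 = 0.418803.
P(Grade=B) = 0.064 + 0.047 + 0.079 = 0.190; P(Supplier=S1 | Grade=B) = 0.064/0.190 = 0.336842.
Difference = 0.08196.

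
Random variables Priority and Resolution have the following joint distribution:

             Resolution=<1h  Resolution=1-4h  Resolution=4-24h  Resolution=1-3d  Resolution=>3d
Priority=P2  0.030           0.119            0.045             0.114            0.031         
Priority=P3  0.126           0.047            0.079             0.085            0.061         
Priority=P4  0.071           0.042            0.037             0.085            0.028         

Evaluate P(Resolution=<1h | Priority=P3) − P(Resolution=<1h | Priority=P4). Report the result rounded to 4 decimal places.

0.0466

P(Priority=P3) = 0.126 + 0.047 + 0.079 + 0.085 + 0.061 = 0.398; P(Resolution=<1h | Priority=P3) = 0.126/0.398 = 0.31658.
P(Priority=P4) = 0.071 + 0.042 + 0.037 + 0.085 + 0.028 = 0.263; P(Resolution=<1h | Priority=P4) = 0.071/0.263 = 0.26996.
Difference = 0.0466.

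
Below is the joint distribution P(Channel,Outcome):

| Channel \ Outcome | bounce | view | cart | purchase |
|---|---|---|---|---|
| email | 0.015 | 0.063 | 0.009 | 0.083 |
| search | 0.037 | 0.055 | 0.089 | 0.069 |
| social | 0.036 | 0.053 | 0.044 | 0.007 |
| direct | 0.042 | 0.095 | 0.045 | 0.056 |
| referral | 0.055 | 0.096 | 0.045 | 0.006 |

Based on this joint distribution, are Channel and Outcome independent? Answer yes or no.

no

P(Channel=email) = 0.170 and P(Outcome=purchase) = 0.221, so their product is 0.03757, but P(Channel=email, Outcome=purchase) = 0.083. Since these differ, Channel and Outcome are not independent.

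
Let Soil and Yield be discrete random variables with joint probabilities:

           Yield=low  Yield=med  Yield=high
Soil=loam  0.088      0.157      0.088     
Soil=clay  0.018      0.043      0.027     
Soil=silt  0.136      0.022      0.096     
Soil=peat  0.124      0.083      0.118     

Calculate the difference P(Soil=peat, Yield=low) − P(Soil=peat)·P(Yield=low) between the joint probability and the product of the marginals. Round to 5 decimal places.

P(Soil=peat) = 0.124 + 0.083 + 0.118 = 0.325.
P(Yield=low) = 0.088 + 0.018 + 0.136 + 0.124 = 0.366.
P(Soil=peat, Yield=low) − P(Soil=peat)P(Yield=low) = 0.124 − 0.325×0.366 = 0.00505.

0.00505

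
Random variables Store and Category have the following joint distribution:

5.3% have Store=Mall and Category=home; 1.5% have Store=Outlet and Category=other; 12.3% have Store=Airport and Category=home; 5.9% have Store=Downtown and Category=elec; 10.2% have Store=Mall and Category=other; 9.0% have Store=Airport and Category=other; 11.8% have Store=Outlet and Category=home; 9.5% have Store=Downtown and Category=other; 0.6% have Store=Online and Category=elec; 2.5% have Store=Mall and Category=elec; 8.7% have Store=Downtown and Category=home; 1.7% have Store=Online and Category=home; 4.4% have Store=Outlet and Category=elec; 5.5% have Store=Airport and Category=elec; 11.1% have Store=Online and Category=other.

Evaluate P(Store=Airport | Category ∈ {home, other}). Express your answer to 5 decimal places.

P(Category=home) = 0.087 + 0.053 + 0.123 + 0.118 + 0.017 = 0.398.
P(Category=other) = 0.095 + 0.102 + 0.090 + 0.015 + 0.111 = 0.413.
P(Category ∈ {home, other}) = 0.398 + 0.413 = 0.811; P(Store=Airport, Category ∈ {home, other}) = 0.123 + 0.090 = 0.213.
P(Store=Airport | Category ∈ {home, other}) = 0.213/0.811 = 0.26264.

0.26264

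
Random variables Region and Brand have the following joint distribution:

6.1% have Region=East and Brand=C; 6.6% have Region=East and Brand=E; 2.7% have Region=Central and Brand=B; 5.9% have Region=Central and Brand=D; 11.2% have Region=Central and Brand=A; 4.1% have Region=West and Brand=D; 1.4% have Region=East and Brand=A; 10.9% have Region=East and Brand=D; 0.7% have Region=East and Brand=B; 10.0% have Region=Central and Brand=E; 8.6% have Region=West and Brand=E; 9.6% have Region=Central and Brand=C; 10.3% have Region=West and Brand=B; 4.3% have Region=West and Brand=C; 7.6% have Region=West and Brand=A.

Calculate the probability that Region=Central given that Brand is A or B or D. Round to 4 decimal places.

P(Brand=A) = 0.014 + 0.076 + 0.112 = 0.202.
P(Brand=B) = 0.007 + 0.103 + 0.027 = 0.137.
P(Brand=D) = 0.109 + 0.041 + 0.059 = 0.209.
P(Brand ∈ {A, B, D}) = 0.202 + 0.137 + 0.209 = 0.548; P(Region=Central, Brand ∈ {A, B, D}) = 0.112 + 0.027 + 0.059 = 0.198.
P(Region=Central | Brand ∈ {A, B, D}) = 0.198/0.548 = 0.3613.

0.3613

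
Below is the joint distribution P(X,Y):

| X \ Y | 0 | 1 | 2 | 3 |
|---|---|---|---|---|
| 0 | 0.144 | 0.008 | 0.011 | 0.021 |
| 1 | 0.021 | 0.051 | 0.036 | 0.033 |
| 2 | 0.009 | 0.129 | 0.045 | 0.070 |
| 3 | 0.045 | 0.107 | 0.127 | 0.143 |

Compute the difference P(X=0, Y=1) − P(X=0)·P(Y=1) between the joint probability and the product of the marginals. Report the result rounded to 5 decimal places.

-0.04628

P(X=0) = 0.144 + 0.008 + 0.011 + 0.021 = 0.184.
P(Y=1) = 0.008 + 0.051 + 0.129 + 0.107 = 0.295.
P(X=0, Y=1) − P(X=0)P(Y=1) = 0.008 − 0.184×0.295 = -0.04628.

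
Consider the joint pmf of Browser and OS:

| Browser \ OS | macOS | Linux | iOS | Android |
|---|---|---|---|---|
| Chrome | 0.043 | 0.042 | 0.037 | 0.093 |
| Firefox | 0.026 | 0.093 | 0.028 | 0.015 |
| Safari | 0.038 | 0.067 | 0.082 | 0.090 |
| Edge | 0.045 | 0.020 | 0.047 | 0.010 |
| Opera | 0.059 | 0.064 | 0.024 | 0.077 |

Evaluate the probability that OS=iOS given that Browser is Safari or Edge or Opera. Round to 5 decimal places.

P(Browser=Safari) = 0.038 + 0.067 + 0.082 + 0.090 = 0.277.
P(Browser=Edge) = 0.045 + 0.020 + 0.047 + 0.010 = 0.122.
P(Browser=Opera) = 0.059 + 0.064 + 0.024 + 0.077 = 0.224.
P(Browser ∈ {Safari, Edge, Opera}) = 0.277 + 0.122 + 0.224 = 0.623; P(OS=iOS, Browser ∈ {Safari, Edge, Opera}) = 0.082 + 0.047 + 0.024 = 0.153.
P(OS=iOS | Browser ∈ {Safari, Edge, Opera}) = 0.153/0.623 = 0.24559.

0.24559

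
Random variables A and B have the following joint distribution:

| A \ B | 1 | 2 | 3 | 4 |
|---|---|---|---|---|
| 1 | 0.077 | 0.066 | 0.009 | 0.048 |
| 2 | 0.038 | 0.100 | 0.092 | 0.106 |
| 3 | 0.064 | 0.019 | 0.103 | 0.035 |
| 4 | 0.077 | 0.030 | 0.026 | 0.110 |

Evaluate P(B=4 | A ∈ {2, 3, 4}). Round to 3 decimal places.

0.314

P(A=2) = 0.038 + 0.100 + 0.092 + 0.106 = 0.336.
P(A=3) = 0.064 + 0.019 + 0.103 + 0.035 = 0.221.
P(A=4) = 0.077 + 0.030 + 0.026 + 0.110 = 0.243.
P(A ∈ {2, 3, 4}) = 0.336 + 0.221 + 0.243 = 0.800; P(B=4, A ∈ {2, 3, 4}) = 0.106 + 0.035 + 0.110 = 0.251.
P(B=4 | A ∈ {2, 3, 4}) = 0.251/0.800 = 0.314.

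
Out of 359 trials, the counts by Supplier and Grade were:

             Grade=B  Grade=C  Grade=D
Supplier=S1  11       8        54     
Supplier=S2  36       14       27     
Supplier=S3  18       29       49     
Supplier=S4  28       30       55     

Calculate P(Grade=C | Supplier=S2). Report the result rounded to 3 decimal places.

0.182

Total with Supplier=S2: 36 + 14 + 27 = 77.
P(Grade=C | Supplier=S2) = 14/77 = 0.182.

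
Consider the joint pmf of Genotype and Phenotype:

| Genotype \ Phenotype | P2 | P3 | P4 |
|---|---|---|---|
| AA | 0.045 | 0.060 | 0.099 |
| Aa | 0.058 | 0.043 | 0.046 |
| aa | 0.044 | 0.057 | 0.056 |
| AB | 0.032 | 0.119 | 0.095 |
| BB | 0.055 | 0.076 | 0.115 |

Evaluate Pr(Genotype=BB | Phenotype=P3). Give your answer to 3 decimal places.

P(Phenotype=P3) = 0.060 + 0.043 + 0.057 + 0.119 + 0.076 = 0.355.
P(Genotype=BB | Phenotype=P3) = 0.076/0.355 = 0.214.

0.214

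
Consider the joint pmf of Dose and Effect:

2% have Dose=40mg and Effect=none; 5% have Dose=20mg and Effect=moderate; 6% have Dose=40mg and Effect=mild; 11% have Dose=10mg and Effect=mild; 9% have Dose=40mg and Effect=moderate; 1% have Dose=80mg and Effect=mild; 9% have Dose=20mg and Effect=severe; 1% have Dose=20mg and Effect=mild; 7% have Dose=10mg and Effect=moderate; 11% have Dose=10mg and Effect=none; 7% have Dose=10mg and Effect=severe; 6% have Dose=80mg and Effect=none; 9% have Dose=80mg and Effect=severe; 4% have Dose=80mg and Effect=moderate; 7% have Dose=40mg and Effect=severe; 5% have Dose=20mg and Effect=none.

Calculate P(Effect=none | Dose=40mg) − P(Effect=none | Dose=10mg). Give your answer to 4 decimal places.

-0.2222

P(Dose=40mg) = 0.02 + 0.06 + 0.09 + 0.07 = 0.24; P(Effect=none | Dose=40mg) = 0.02/0.24 = 0.08333.
P(Dose=10mg) = 0.11 + 0.11 + 0.07 + 0.07 = 0.36; P(Effect=none | Dose=10mg) = 0.11/0.36 = 0.30556.
Difference = -0.2222.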